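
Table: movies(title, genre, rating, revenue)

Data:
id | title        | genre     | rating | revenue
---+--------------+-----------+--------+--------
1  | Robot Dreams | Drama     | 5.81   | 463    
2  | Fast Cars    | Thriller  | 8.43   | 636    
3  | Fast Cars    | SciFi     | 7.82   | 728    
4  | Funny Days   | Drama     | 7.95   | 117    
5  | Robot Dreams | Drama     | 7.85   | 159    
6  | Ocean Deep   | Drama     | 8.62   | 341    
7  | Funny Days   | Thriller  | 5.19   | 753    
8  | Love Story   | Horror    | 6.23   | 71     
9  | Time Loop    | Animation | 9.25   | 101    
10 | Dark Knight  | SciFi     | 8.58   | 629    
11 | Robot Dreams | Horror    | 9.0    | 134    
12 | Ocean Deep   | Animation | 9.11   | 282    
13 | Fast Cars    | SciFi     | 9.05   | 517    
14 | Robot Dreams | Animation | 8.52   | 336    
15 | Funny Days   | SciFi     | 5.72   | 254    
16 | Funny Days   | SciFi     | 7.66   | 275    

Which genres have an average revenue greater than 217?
SELECT genre, AVG(revenue)
FROM movies
GROUP BY genre
HAVING AVG(revenue) > 217

Result:
  Animation: avg=239.67
  Drama: avg=270.00
  SciFi: avg=480.60
  Thriller: avg=694.50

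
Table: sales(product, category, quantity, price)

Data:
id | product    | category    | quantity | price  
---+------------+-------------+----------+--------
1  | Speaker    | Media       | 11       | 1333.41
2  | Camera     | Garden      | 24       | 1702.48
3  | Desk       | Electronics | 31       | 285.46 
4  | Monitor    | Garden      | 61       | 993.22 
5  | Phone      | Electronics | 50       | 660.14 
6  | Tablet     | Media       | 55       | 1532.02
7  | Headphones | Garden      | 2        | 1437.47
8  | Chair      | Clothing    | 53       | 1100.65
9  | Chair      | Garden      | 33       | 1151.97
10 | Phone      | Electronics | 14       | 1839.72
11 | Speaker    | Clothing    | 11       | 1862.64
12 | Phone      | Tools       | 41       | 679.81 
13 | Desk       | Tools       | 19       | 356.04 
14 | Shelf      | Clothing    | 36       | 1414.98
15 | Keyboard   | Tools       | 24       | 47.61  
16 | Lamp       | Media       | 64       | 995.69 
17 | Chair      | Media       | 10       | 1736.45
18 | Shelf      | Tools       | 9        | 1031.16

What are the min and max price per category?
SELECT category, MIN(price), MAX(price)
FROM sales
GROUP BY category

Result:
  Clothing: min=1100.65, max=1862.64
  Electronics: min=285.46, max=1839.72
  Garden: min=993.22, max=1702.48
  Media: min=995.69, max=1736.45
  Tools: min=47.61, max=1031.16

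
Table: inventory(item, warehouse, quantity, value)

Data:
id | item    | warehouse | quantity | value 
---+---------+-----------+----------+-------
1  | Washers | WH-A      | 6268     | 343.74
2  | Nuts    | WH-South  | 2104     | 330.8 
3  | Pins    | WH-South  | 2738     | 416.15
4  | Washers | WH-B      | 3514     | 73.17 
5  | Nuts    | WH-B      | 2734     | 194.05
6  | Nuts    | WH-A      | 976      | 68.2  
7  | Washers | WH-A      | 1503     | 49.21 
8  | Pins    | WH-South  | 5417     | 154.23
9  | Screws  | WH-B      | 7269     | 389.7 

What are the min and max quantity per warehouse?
SELECT warehouse, MIN(quantity), MAX(quantity)
FROM inventory
GROUP BY warehouse

Result:
  WH-A: min=976, max=6268
  WH-B: min=2734, max=7269
  WH-South: min=2104, max=5417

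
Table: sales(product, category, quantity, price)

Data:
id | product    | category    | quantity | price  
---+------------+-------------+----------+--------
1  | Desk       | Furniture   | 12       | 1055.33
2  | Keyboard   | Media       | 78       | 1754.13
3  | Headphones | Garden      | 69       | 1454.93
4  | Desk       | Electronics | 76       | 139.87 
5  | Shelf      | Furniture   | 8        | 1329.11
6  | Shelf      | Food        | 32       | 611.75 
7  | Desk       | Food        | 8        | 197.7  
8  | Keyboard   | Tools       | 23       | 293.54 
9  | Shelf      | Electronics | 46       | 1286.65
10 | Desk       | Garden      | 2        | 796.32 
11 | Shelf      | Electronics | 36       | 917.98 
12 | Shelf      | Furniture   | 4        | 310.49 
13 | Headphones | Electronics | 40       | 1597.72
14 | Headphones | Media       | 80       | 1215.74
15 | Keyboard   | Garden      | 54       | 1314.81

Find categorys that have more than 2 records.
SELECT category, COUNT(*) as cnt
FROM sales
GROUP BY category
HAVING COUNT(*) > 2

Result:
  Electronics: 4
  Furniture: 3
  Garden: 3

Note: HAVING filters groups after aggregation, WHERE filters rows before.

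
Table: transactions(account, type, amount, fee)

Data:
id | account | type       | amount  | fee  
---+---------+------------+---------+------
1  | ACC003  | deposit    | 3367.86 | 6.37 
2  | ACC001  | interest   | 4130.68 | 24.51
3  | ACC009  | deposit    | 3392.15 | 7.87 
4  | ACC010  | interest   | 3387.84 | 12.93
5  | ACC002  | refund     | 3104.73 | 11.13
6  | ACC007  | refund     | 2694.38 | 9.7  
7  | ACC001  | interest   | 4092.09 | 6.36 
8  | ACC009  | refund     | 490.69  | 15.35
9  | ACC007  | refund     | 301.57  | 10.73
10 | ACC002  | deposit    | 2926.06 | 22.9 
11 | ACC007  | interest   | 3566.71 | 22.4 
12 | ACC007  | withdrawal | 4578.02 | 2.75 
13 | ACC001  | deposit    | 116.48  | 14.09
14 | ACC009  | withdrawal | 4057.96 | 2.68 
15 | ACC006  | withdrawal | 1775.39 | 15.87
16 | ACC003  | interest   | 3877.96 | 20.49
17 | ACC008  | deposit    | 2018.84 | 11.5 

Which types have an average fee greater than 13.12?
SELECT type, AVG(fee)
FROM transactions
GROUP BY type
HAVING AVG(fee) > 13.12

Result:
  interest: avg=17.34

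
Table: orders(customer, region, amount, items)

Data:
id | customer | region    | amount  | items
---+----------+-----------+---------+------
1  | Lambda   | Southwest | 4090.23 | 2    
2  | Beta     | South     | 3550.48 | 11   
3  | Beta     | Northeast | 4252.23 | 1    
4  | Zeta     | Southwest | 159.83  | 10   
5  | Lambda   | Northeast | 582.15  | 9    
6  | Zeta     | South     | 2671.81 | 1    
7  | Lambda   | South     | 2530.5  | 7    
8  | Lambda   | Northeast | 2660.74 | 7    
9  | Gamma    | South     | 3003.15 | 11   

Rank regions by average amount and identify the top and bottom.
SELECT region, AVG(amount)
FROM orders
GROUP BY region
ORDER BY AVG(amount)

All groups:
  Southwest: 2125.03
  Northeast: 2498.37
  South: 2938.99

Highest: South (2938.99)
Lowest: Southwest (2125.03)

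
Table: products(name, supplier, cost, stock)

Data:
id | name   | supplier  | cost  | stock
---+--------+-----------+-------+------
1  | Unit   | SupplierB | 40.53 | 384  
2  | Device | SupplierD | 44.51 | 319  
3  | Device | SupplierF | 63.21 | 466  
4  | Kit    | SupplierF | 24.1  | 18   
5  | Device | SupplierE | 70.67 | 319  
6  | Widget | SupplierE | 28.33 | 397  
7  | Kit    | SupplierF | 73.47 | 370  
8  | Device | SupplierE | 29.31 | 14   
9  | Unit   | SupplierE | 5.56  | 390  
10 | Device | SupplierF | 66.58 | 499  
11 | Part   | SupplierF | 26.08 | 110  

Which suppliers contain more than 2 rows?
SELECT supplier, COUNT(*) as cnt
FROM products
GROUP BY supplier
HAVING COUNT(*) > 2

Result:
  SupplierE: 4
  SupplierF: 5

Note: HAVING filters groups after aggregation, WHERE filters rows before.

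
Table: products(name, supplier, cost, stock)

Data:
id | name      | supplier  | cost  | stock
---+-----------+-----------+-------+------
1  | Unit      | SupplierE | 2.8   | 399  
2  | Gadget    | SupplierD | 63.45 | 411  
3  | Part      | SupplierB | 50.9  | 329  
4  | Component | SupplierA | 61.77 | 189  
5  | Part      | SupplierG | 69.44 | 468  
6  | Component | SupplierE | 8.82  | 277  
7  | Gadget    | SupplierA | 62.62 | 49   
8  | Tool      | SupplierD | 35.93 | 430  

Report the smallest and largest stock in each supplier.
SELECT supplier, MIN(stock), MAX(stock)
FROM products
GROUP BY supplier

Result:
  SupplierA: min=49, max=189
  SupplierB: min=329, max=329
  SupplierD: min=411, max=430
  SupplierE: min=277, max=399
  SupplierG: min=468, max=468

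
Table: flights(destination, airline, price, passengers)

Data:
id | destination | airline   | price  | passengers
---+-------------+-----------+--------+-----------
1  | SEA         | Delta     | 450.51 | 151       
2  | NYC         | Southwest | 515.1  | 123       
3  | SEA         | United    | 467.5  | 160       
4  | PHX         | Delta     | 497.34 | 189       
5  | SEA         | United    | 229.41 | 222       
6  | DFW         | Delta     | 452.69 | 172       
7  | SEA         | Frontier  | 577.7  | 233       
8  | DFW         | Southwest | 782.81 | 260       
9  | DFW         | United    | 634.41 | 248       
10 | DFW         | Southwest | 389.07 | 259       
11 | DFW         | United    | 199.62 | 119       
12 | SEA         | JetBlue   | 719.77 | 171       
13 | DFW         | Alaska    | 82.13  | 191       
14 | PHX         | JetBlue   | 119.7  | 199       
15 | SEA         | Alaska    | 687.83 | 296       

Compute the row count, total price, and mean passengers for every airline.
SELECT airline,
       COUNT(*) as cnt,
       SUM(price) as total_price,
       AVG(passengers) as avg_passengers
FROM flights
GROUP BY airline

Result:
  Alaska: 2 records, 769.96 total price, 243.50 avg passengers
  Delta: 3 records, 1400.54 total price, 170.67 avg passengers
  Frontier: 1 records, 577.70 total price, 233.00 avg passengers
  JetBlue: 2 records, 839.47 total price, 185.00 avg passengers
  Southwest: 3 records, 1686.98 total price, 214.00 avg passengers
  United: 4 records, 1530.94 total price, 187.25 avg passengers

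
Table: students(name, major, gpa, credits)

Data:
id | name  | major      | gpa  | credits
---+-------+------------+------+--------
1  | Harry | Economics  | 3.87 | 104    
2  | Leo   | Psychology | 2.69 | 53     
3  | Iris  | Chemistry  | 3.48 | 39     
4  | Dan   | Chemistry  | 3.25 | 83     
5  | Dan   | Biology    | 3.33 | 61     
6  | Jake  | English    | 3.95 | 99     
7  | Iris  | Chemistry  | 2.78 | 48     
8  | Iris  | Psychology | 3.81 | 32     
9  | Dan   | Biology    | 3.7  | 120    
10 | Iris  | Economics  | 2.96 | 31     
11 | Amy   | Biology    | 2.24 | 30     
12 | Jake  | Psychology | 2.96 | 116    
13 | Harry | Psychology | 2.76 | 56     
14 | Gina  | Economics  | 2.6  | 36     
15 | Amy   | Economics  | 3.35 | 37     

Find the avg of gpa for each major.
SELECT major, AVG(gpa) as result
FROM students
GROUP BY major

Result:
  Biology: 3.09
  Chemistry: 3.17
  Economics: 3.20
  English: 3.95
  Psychology: 3.06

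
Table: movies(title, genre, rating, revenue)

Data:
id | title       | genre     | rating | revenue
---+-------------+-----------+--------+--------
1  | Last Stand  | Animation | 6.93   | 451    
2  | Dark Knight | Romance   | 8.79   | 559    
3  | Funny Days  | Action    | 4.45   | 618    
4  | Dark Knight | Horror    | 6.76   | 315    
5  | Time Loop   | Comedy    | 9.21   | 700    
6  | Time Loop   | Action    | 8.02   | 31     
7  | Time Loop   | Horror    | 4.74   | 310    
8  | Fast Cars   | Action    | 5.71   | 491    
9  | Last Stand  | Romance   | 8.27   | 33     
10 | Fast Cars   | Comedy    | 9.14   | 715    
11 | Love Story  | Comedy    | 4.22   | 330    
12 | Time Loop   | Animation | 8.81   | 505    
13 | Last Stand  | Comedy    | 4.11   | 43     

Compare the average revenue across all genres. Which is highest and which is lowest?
SELECT genre, AVG(revenue)
FROM movies
GROUP BY genre
ORDER BY AVG(revenue)

All groups:
  Romance: 296.00
  Horror: 312.50
  Action: 380.00
  Comedy: 447.00
  Animation: 478.00

Highest: Animation (478.00)
Lowest: Romance (296.00)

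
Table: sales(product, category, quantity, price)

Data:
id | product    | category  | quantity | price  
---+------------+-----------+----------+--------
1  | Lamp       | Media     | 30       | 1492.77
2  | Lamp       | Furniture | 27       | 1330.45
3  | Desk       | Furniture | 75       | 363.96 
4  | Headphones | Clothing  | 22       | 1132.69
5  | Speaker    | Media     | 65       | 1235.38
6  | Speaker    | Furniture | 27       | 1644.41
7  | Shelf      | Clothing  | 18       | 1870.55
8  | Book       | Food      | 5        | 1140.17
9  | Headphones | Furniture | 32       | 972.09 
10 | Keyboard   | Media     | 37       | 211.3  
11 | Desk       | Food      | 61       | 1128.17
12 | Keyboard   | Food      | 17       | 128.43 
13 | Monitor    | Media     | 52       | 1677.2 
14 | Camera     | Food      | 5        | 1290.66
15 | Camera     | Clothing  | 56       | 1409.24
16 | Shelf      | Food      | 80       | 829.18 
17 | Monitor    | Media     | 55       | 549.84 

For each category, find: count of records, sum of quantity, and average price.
SELECT category,
       COUNT(*) as cnt,
       SUM(quantity) as total_quantity,
       AVG(price) as avg_price
FROM sales
GROUP BY category

Result:
  Clothing: 3 records, 96 total quantity, 1470.83 avg price
  Food: 5 records, 168 total quantity, 903.32 avg price
  Furniture: 4 records, 161 total quantity, 1077.73 avg price
  Media: 5 records, 239 total quantity, 1033.30 avg price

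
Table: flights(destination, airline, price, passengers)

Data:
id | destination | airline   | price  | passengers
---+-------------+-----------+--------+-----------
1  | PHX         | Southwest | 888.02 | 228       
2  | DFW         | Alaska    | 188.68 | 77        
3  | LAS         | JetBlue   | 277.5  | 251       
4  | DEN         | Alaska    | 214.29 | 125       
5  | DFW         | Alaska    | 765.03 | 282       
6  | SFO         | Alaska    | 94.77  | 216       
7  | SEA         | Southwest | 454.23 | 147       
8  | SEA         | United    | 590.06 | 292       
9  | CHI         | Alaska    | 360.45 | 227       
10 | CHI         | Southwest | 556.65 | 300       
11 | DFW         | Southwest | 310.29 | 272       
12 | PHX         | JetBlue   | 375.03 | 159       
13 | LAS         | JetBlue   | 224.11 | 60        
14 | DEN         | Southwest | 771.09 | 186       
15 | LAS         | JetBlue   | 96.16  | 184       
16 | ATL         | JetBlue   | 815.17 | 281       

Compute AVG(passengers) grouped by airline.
SELECT airline, AVG(passengers) as result
FROM flights
GROUP BY airline

Result:
  Alaska: 185.40
  JetBlue: 187.00
  Southwest: 226.60
  United: 292.00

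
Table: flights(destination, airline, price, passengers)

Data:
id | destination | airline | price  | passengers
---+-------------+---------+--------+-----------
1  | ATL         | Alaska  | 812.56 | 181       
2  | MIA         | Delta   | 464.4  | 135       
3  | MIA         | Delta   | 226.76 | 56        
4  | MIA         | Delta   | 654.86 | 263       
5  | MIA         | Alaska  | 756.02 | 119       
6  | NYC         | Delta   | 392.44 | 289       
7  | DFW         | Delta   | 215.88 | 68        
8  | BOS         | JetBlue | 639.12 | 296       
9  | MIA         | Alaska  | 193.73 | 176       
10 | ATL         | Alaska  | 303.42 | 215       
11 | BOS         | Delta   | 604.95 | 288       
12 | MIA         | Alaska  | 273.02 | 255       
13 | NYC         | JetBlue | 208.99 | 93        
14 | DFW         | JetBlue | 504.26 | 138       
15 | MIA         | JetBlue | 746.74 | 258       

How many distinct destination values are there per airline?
SELECT airline, COUNT(DISTINCT destination)
FROM flights
GROUP BY airline

Result:
  Alaska: 2 distinct
  Delta: 4 distinct
  JetBlue: 4 distinct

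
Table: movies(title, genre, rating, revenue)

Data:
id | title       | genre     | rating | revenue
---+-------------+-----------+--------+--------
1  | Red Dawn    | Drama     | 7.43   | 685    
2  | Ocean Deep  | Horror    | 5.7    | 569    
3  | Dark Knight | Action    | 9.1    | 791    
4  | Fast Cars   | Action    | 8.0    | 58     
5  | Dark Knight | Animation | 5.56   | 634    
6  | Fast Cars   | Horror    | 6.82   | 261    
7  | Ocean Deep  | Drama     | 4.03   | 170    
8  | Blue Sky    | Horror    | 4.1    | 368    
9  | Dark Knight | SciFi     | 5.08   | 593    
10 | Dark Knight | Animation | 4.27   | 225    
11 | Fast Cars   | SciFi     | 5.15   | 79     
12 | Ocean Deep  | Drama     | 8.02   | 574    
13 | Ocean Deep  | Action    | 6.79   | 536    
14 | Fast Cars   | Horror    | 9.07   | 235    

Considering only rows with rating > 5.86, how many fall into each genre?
SELECT genre, COUNT(*)
FROM movies
WHERE rating > 5.86
GROUP BY genre

Note: WHERE filters rows before grouping.

Result:
  Action: 3
  Drama: 2
  Horror: 2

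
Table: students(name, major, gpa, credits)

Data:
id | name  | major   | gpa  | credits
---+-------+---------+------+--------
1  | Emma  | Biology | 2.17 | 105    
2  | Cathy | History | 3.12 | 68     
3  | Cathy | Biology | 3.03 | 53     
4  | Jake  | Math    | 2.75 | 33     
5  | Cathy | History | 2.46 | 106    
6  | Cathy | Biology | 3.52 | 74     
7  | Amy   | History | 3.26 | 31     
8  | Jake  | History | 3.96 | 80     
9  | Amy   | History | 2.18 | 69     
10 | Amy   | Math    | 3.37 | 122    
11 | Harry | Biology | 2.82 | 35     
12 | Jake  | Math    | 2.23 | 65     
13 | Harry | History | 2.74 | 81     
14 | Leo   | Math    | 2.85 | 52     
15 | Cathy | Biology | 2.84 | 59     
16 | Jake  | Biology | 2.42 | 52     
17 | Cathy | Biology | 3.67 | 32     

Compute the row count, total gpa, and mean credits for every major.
SELECT major,
       COUNT(*) as cnt,
       SUM(gpa) as total_gpa,
       AVG(credits) as avg_credits
FROM students
GROUP BY major

Result:
  Biology: 7 records, 20.47 total gpa, 58.57 avg credits
  History: 6 records, 17.72 total gpa, 72.50 avg credits
  Math: 4 records, 11.20 total gpa, 68.00 avg credits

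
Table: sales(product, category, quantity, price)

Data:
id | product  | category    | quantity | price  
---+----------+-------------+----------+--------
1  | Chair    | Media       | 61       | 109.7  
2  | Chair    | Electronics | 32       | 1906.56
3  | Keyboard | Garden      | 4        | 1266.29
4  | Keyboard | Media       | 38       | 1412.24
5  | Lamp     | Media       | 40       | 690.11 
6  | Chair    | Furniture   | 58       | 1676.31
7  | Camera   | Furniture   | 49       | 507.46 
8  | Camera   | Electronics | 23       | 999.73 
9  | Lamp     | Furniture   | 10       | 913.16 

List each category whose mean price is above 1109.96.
SELECT category, AVG(price)
FROM sales
GROUP BY category
HAVING AVG(price) > 1109.96

Result:
  Electronics: avg=1453.15
  Garden: avg=1266.29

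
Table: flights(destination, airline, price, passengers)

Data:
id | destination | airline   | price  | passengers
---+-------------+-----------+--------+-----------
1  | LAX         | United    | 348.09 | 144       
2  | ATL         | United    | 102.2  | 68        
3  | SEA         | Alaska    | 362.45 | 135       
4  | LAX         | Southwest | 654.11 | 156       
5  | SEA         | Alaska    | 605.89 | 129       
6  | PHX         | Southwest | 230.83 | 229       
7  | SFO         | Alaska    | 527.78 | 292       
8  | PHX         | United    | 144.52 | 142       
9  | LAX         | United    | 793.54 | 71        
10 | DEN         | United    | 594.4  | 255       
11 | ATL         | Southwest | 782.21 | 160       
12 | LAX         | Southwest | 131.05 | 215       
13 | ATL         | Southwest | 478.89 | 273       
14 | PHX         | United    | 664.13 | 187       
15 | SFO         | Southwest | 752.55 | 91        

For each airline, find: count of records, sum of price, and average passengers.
SELECT airline,
       COUNT(*) as cnt,
       SUM(price) as total_price,
       AVG(passengers) as avg_passengers
FROM flights
GROUP BY airline

Result:
  Alaska: 3 records, 1496.12 total price, 185.33 avg passengers
  Southwest: 6 records, 3029.64 total price, 187.33 avg passengers
  United: 6 records, 2646.88 total price, 144.50 avg passengers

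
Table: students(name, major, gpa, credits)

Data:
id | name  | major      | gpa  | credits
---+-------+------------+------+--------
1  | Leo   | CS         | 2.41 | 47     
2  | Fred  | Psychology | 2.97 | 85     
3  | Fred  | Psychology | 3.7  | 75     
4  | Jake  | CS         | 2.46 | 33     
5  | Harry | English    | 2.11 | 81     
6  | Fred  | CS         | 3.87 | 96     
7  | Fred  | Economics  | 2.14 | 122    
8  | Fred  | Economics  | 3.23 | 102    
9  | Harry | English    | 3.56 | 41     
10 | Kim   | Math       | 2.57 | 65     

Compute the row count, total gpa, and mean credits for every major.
SELECT major,
       COUNT(*) as cnt,
       SUM(gpa) as total_gpa,
       AVG(credits) as avg_credits
FROM students
GROUP BY major

Result:
  CS: 3 records, 8.74 total gpa, 58.67 avg credits
  Economics: 2 records, 5.37 total gpa, 112.00 avg credits
  English: 2 records, 5.67 total gpa, 61.00 avg credits
  Math: 1 records, 2.57 total gpa, 65.00 avg credits
  Psychology: 2 records, 6.67 total gpa, 80.00 avg credits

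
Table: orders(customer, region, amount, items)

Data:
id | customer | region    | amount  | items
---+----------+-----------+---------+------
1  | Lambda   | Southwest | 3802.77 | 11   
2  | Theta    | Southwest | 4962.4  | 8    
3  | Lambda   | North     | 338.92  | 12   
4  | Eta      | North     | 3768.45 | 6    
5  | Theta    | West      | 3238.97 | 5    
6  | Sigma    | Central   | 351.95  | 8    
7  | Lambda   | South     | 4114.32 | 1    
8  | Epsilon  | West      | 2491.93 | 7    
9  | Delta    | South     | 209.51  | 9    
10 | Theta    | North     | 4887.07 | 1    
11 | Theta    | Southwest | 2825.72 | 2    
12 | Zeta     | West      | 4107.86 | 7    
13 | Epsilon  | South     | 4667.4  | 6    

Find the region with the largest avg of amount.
SELECT region, AVG(amount) as val
FROM orders
GROUP BY region
ORDER BY val DESC
LIMIT 1

Result: Southwest with avg(amount) = 3863.63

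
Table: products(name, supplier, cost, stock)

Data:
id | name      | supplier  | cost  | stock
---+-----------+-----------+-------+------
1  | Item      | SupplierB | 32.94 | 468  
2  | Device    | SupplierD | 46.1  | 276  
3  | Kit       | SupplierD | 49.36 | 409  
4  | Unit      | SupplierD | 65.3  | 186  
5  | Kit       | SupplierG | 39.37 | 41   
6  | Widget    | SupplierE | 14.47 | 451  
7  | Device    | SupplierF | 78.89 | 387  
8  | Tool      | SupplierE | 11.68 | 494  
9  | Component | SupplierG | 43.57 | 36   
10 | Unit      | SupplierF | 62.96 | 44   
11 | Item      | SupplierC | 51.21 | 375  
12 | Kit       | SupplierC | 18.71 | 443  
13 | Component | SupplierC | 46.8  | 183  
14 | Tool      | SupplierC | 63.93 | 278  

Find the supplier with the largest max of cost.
SELECT supplier, MAX(cost) as val
FROM products
GROUP BY supplier
ORDER BY val DESC
LIMIT 1

Result: SupplierF with max(cost) = 78.89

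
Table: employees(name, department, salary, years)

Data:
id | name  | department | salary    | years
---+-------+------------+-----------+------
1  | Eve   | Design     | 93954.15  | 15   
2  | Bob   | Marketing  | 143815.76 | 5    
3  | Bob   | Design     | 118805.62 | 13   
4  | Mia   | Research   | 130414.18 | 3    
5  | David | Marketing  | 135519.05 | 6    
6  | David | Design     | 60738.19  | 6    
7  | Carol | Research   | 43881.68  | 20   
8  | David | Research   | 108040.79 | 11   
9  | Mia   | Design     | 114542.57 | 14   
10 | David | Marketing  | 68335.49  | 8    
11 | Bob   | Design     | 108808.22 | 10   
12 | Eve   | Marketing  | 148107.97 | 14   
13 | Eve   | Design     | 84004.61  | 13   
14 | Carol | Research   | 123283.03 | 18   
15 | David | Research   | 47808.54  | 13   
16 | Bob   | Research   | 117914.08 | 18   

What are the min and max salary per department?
SELECT department, MIN(salary), MAX(salary)
FROM employees
GROUP BY department

Result:
  Design: min=60738.19, max=118805.62
  Marketing: min=68335.49, max=148107.97
  Research: min=43881.68, max=130414.18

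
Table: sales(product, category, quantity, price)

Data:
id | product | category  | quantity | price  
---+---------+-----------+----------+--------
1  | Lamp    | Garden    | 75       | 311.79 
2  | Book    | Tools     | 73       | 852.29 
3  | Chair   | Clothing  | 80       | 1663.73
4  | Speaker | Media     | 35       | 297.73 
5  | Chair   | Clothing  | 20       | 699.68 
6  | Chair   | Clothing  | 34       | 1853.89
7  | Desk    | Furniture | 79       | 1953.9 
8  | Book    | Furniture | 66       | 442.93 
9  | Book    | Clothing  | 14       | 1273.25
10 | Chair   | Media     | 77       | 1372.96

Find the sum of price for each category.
SELECT category, SUM(price) as result
FROM sales
GROUP BY category

Result:
  Clothing: 5490.55
  Furniture: 2396.83
  Garden: 311.79
  Media: 1670.69
  Tools: 852.29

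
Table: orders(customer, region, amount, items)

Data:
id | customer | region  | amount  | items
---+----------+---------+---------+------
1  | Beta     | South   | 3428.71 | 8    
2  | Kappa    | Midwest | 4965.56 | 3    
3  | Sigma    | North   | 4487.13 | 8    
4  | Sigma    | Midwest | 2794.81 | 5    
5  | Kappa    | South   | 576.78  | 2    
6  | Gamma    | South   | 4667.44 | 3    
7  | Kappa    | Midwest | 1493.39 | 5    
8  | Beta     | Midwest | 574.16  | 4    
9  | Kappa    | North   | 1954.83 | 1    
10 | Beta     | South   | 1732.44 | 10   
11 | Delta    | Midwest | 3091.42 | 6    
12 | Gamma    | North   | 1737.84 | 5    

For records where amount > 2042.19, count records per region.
SELECT region, COUNT(*)
FROM orders
WHERE amount > 2042.19
GROUP BY region

Note: WHERE filters rows before grouping.

Result:
  Midwest: 3
  North: 1
  South: 2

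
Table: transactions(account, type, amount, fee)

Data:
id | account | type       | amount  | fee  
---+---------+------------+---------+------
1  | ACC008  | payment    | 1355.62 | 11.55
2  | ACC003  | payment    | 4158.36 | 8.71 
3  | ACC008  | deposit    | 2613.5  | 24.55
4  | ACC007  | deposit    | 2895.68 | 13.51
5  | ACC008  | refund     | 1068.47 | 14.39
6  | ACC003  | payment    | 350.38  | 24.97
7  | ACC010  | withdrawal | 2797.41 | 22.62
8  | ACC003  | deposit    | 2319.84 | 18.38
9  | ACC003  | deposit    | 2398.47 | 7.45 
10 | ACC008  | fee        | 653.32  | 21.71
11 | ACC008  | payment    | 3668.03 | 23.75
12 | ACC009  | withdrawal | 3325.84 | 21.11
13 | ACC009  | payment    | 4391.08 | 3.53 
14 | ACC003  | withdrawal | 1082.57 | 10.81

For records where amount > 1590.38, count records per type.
SELECT type, COUNT(*)
FROM transactions
WHERE amount > 1590.38
GROUP BY type

Note: WHERE filters rows before grouping.

Result:
  deposit: 4
  payment: 3
  withdrawal: 2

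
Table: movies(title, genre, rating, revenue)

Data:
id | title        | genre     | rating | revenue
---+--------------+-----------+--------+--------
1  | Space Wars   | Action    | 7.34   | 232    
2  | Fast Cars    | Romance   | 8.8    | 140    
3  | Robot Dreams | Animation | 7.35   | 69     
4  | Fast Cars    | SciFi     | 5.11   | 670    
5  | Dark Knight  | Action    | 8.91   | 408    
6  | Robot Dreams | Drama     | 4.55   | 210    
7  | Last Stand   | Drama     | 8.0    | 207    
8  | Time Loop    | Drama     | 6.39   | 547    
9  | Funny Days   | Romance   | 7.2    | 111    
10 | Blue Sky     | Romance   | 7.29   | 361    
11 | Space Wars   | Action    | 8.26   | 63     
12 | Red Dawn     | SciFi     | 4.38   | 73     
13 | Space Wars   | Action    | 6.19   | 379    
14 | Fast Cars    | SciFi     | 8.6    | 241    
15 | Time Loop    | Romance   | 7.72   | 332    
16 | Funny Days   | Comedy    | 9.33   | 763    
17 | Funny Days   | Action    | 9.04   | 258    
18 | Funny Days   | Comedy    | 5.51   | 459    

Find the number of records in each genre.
SELECT genre, COUNT(*) as count
FROM movies
GROUP BY genre

Result:
  Action: 5
  Animation: 1
  Comedy: 2
  Drama: 3
  Romance: 4
  SciFi: 3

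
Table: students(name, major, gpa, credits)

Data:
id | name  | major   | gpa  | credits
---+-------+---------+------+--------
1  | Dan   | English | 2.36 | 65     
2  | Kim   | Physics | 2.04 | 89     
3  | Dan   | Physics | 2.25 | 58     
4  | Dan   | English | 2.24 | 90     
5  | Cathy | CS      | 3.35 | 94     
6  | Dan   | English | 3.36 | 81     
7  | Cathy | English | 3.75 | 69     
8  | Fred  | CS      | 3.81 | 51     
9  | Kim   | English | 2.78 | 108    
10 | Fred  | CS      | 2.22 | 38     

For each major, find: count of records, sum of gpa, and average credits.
SELECT major,
       COUNT(*) as cnt,
       SUM(gpa) as total_gpa,
       AVG(credits) as avg_credits
FROM students
GROUP BY major

Result:
  CS: 3 records, 9.38 total gpa, 61.00 avg credits
  English: 5 records, 14.49 total gpa, 82.60 avg credits
  Physics: 2 records, 4.29 total gpa, 73.50 avg credits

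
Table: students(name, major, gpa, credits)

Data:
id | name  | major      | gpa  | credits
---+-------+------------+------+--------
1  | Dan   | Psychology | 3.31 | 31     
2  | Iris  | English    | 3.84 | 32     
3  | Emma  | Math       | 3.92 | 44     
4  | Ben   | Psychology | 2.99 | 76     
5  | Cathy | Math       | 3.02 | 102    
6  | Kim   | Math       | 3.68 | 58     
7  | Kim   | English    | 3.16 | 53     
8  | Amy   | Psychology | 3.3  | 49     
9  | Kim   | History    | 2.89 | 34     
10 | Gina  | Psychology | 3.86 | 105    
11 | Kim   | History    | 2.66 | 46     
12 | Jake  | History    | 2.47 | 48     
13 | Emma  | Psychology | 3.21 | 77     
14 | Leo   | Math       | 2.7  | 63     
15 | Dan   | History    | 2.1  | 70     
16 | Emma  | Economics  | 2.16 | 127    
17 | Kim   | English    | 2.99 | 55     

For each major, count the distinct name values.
SELECT major, COUNT(DISTINCT name)
FROM students
GROUP BY major

Result:
  Economics: 1 distinct
  English: 2 distinct
  History: 3 distinct
  Math: 4 distinct
  Psychology: 5 distinct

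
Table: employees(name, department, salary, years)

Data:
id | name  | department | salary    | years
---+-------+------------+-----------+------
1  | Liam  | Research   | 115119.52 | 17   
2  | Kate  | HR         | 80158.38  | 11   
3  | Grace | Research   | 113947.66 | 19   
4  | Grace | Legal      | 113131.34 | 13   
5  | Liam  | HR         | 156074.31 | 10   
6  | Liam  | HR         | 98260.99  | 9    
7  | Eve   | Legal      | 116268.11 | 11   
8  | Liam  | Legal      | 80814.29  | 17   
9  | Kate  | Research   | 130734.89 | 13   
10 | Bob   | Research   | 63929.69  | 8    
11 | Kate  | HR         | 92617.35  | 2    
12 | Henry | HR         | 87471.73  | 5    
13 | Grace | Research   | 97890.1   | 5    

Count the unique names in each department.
SELECT department, COUNT(DISTINCT name)
FROM employees
GROUP BY department

Result:
  HR: 3 distinct
  Legal: 3 distinct
  Research: 4 distinct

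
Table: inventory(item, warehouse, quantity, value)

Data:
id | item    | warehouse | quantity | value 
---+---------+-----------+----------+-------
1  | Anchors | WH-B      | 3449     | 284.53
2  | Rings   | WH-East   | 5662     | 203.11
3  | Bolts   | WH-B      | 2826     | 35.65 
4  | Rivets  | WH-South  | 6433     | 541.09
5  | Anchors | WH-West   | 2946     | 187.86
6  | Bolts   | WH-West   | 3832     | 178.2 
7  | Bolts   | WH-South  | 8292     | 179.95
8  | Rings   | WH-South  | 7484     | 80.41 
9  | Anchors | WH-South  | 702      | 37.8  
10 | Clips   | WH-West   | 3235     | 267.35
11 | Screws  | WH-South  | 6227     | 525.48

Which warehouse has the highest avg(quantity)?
SELECT warehouse, AVG(quantity) as val
FROM inventory
GROUP BY warehouse
ORDER BY val DESC
LIMIT 1

Result: WH-South with avg(quantity) = 5827.60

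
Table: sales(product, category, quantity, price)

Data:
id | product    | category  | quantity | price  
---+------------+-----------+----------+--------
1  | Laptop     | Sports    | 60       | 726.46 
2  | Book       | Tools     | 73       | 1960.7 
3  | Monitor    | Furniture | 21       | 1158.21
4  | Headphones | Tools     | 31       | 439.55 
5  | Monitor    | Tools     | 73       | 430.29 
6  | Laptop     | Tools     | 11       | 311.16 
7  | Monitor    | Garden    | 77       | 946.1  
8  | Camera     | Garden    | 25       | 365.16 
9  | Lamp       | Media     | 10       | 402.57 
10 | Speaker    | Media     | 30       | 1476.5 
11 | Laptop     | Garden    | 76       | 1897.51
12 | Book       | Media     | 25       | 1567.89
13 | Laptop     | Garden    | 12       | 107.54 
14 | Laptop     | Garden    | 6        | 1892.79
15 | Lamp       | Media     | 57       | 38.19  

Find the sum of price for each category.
SELECT category, SUM(price) as result
FROM sales
GROUP BY category

Result:
  Furniture: 1158.21
  Garden: 5209.10
  Media: 3485.15
  Sports: 726.46
  Tools: 3141.70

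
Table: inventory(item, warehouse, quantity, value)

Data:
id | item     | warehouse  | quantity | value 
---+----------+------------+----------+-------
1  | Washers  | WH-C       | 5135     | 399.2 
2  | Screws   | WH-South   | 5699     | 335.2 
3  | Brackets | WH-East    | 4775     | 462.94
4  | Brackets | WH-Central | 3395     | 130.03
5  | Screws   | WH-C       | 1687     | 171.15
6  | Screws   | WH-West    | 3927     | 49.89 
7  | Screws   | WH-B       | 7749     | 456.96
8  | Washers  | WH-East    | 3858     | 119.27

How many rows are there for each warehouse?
SELECT warehouse, COUNT(*) as count
FROM inventory
GROUP BY warehouse

Result:
  WH-B: 1
  WH-C: 2
  WH-Central: 1
  WH-East: 2
  WH-South: 1
  WH-West: 1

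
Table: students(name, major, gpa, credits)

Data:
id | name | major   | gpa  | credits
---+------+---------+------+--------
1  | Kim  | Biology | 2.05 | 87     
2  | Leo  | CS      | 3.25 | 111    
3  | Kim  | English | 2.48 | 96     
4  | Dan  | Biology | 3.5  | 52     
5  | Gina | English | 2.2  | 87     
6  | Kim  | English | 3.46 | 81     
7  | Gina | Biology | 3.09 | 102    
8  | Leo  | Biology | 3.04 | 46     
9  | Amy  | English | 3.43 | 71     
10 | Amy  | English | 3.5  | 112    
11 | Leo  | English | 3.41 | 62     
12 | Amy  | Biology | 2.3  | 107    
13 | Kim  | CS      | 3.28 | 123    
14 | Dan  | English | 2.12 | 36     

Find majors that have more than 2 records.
SELECT major, COUNT(*) as cnt
FROM students
GROUP BY major
HAVING COUNT(*) > 2

Result:
  Biology: 5
  English: 7

Note: HAVING filters groups after aggregation, WHERE filters rows before.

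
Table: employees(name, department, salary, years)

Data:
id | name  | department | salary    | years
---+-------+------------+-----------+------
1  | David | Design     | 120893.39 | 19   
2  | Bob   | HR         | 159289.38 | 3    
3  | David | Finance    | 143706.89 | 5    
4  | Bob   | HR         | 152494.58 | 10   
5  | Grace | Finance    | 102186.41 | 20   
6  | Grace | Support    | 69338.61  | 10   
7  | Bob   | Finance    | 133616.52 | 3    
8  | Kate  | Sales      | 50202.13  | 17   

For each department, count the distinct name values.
SELECT department, COUNT(DISTINCT name)
FROM employees
GROUP BY department

Result:
  Design: 1 distinct
  Finance: 3 distinct
  HR: 1 distinct
  Sales: 1 distinct
  Support: 1 distinct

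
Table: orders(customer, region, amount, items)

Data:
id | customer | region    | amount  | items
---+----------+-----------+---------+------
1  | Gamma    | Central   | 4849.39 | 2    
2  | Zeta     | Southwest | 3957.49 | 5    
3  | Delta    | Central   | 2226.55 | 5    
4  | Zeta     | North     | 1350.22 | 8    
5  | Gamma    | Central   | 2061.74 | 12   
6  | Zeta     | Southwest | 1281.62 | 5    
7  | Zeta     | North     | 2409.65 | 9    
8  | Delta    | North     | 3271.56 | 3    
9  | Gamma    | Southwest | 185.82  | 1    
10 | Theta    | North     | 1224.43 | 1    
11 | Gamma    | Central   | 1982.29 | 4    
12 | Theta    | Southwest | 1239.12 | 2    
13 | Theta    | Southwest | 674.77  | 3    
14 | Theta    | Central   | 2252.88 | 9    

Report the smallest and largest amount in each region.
SELECT region, MIN(amount), MAX(amount)
FROM orders
GROUP BY region

Result:
  Central: min=1982.29, max=4849.39
  North: min=1224.43, max=3271.56
  Southwest: min=185.82, max=3957.49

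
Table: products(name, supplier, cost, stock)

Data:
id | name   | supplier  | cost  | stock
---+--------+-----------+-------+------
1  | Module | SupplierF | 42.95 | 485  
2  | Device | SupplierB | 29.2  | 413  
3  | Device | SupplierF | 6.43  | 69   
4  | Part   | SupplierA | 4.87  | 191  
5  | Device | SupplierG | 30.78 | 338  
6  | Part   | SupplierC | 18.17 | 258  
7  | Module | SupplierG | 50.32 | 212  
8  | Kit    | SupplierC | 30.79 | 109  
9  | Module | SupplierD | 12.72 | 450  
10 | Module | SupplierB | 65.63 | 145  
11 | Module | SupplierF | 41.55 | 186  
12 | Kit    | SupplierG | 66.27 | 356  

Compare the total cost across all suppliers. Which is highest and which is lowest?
SELECT supplier, SUM(cost)
FROM products
GROUP BY supplier
ORDER BY SUM(cost)

All groups:
  SupplierA: 4.87
  SupplierD: 12.72
  SupplierC: 48.96
  SupplierF: 90.93
  SupplierB: 94.83
  SupplierG: 147.37

Highest: SupplierG (147.37)
Lowest: SupplierA (4.87)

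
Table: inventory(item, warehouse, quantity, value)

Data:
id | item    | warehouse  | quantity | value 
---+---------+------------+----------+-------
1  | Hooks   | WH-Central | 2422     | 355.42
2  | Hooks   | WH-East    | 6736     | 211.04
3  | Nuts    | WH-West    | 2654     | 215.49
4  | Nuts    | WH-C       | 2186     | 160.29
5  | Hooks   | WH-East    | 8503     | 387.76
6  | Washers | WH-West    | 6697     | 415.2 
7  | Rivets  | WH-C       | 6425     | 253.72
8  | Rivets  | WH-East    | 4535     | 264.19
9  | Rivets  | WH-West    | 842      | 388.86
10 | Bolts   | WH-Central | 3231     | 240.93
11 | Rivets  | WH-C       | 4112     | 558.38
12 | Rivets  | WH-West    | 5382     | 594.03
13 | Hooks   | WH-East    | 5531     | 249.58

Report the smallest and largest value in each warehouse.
SELECT warehouse, MIN(value), MAX(value)
FROM inventory
GROUP BY warehouse

Result:
  WH-C: min=160.29, max=558.38
  WH-Central: min=240.93, max=355.42
  WH-East: min=211.04, max=387.76
  WH-West: min=215.49, max=594.03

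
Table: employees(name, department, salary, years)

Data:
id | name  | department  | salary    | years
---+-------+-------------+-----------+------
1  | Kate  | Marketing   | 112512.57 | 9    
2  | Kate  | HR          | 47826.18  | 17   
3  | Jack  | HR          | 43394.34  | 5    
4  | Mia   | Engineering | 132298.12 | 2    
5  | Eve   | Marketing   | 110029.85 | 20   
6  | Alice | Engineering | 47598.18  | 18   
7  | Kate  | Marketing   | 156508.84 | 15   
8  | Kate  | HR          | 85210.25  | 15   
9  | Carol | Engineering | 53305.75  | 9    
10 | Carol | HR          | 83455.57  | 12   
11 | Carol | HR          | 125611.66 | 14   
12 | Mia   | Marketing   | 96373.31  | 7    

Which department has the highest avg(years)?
SELECT department, AVG(years) as val
FROM employees
GROUP BY department
ORDER BY val DESC
LIMIT 1

Result: Marketing with avg(years) = 12.75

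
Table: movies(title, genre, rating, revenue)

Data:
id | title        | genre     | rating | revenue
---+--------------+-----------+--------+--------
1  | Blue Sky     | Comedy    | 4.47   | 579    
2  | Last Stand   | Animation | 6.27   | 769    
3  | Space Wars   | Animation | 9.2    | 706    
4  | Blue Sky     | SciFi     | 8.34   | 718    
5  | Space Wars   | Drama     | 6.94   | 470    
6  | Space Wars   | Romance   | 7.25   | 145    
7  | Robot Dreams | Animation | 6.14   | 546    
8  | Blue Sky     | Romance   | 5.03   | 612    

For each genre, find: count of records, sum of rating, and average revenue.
SELECT genre,
       COUNT(*) as cnt,
       SUM(rating) as total_rating,
       AVG(revenue) as avg_revenue
FROM movies
GROUP BY genre

Result:
  Animation: 3 records, 21.61 total rating, 673.67 avg revenue
  Comedy: 1 records, 4.47 total rating, 579.00 avg revenue
  Drama: 1 records, 6.94 total rating, 470.00 avg revenue
  Romance: 2 records, 12.28 total rating, 378.50 avg revenue
  SciFi: 1 records, 8.34 total rating, 718.00 avg revenue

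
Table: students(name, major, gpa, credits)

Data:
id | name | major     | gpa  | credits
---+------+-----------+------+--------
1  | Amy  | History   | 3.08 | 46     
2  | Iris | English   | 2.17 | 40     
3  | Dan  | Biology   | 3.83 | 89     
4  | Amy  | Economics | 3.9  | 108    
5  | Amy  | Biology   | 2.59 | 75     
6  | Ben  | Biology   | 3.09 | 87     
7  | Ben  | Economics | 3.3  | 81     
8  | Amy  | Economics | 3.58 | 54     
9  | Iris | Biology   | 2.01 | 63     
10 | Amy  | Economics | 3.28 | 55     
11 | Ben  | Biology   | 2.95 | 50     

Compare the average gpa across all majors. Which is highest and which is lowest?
SELECT major, AVG(gpa)
FROM students
GROUP BY major
ORDER BY AVG(gpa)

All groups:
  English: 2.17
  Biology: 2.89
  History: 3.08
  Economics: 3.52

Highest: Economics (3.52)
Lowest: English (2.17)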